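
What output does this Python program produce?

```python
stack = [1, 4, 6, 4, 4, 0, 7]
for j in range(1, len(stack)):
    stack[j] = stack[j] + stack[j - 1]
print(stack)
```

j=1: stack[1] = 4+1 = 5 → [1, 5, 6, 4, 4, 0, 7]
j=2: stack[2] = 6+5 = 11 → [1, 5, 11, 4, 4, 0, 7]
j=3: stack[3] = 4+11 = 15 → [1, 5, 11, 15, 4, 0, 7]
j=4: stack[4] = 4+15 = 19 → [1, 5, 11, 15, 19, 0, 7]
j=5: stack[5] = 0+19 = 19 → [1, 5, 11, 15, 19, 19, 7]
j=6: stack[6] = 7+19 = 26 → [1, 5, 11, 15, 19, 19, 26]

[1, 5, 11, 15, 19, 19, 26]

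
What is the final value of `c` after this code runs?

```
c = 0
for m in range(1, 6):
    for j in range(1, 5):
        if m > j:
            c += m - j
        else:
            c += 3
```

m=1,j=1: not 1>1, c = 0+3 = 3
m=1,j=2: not 1>2, c = 3+3 = 6
m=1,j=3: not 1>3, c = 6+3 = 9
m=1,j=4: not 1>4, c = 9+3 = 12
m=2,j=1: 2>1, c = 12+1 = 13
m=2,j=2: not 2>2, c = 13+3 = 16
m=2,j=3: not 2>3, c = 16+3 = 19
m=2,j=4: not 2>4, c = 19+3 = 22
m=3,j=1: 3>1, c = 22+2 = 24
m=3,j=2: 3>2, c = 24+1 = 25
m=3,j=3: not 3>3, c = 25+3 = 28
m=3,j=4: not 3>4, c = 28+3 = 31
m=4,j=1: 4>1, c = 31+3 = 34
m=4,j=2: 4>2, c = 34+2 = 36
m=4,j=3: 4>3, c = 36+1 = 37
m=4,j=4: not 4>4, c = 37+3 = 40
m=5,j=1: 5>1, c = 40+4 = 44
m=5,j=2: 5>2, c = 44+3 = 47
m=5,j=3: 5>3, c = 47+2 = 49
m=5,j=4: 5>4, c = 49+1 = 50

50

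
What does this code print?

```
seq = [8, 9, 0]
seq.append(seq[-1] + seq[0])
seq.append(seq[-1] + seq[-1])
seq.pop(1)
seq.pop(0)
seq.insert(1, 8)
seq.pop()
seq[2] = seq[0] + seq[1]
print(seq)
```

append seq[-1]+seq[0] = 0+8 = 8 → [8, 9, 0, 8]
append seq[-1]+seq[-1] = 8+8 = 16 → [8, 9, 0, 8, 16]
pop(1) removes 9 → [8, 0, 8, 16]
pop(0) removes 8 → [0, 8, 16]
insert 8 at 1 → [0, 8, 8, 16]
pop() removes 16 → [0, 8, 8]
seq[2] = seq[0]+seq[1] = 0+8 = 8 → [0, 8, 8]

[0, 8, 8]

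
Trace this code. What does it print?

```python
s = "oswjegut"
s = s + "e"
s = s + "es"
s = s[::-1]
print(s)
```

+ 'e' → 'oswjegute'
+ 'es' → 'oswjegutees'
reverse → 'seetugejwso'

seetugejwso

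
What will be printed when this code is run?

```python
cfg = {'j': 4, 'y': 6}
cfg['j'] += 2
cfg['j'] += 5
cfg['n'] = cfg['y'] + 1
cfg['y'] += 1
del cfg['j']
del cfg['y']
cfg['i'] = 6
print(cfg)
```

{'n': 7, 'i': 6}

cfg['j'] = 4+2 = 6 → {'j': 6, 'y': 6}
cfg['j'] = 6+5 = 11 → {'j': 11, 'y': 6}
cfg['n'] = cfg['y']+1 = 7 → {'j': 11, 'y': 6, 'n': 7}
cfg['y'] = 6+1 = 7 → {'j': 11, 'y': 7, 'n': 7}
del 'j' → {'y': 7, 'n': 7}
del 'y' → {'n': 7}
cfg['i'] = 6 → {'n': 7, 'i': 6}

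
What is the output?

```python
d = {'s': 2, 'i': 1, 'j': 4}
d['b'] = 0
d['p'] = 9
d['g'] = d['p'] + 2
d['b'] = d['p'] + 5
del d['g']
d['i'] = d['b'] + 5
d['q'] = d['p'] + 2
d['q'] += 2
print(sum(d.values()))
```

61

d['b'] = 0 → {'s': 2, 'i': 1, 'j': 4, 'b': 0}
d['p'] = 9 → {'s': 2, 'i': 1, 'j': 4, 'b': 0, 'p': 9}
d['g'] = d['p']+2 = 11 → {'s': 2, 'i': 1, 'j': 4, 'b': 0, 'p': 9, 'g': 11}
d['b'] = d['p']+5 = 14 → {'s': 2, 'i': 1, 'j': 4, 'b': 14, 'p': 9, 'g': 11}
del 'g' → {'s': 2, 'i': 1, 'j': 4, 'b': 14, 'p': 9}
d['i'] = d['b']+5 = 19 → {'s': 2, 'i': 19, 'j': 4, 'b': 14, 'p': 9}
d['q'] = d['p']+2 = 11 → {'s': 2, 'i': 19, 'j': 4, 'b': 14, 'p': 9, 'q': 11}
d['q'] = 11+2 = 13 → {'s': 2, 'i': 19, 'j': 4, 'b': 14, 'p': 9, 'q': 13}
sum of values = 61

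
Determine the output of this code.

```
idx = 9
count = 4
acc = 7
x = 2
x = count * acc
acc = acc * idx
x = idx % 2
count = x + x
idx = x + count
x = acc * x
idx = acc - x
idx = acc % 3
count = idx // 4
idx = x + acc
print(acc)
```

x = 4*7 = 28
acc = 7*9 = 63
x = 9%2 = 1
count = 1+1 = 2
idx = 1+2 = 3
x = 63*1 = 63
idx = 63-63 = 0
idx = 63%3 = 0
count = 0//4 = 0
idx = 63+63 = 126

63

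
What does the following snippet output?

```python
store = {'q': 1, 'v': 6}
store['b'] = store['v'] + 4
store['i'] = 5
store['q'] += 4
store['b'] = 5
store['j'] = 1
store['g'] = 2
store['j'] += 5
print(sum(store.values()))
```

29

store['b'] = store['v']+4 = 10 → {'q': 1, 'v': 6, 'b': 10}
store['i'] = 5 → {'q': 1, 'v': 6, 'b': 10, 'i': 5}
store['q'] = 1+4 = 5 → {'q': 5, 'v': 6, 'b': 10, 'i': 5}
store['b'] = 5 → {'q': 5, 'v': 6, 'b': 5, 'i': 5}
store['j'] = 1 → {'q': 5, 'v': 6, 'b': 5, 'i': 5, 'j': 1}
store['g'] = 2 → {'q': 5, 'v': 6, 'b': 5, 'i': 5, 'j': 1, 'g': 2}
store['j'] = 1+5 = 6 → {'q': 5, 'v': 6, 'b': 5, 'i': 5, 'j': 6, 'g': 2}
sum of values = 29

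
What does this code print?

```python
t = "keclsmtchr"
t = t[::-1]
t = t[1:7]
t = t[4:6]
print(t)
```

reverse → 'rhctmslcek'
slice [1:7] → 'hctmsl'
slice [4:6] → 'sl'

sl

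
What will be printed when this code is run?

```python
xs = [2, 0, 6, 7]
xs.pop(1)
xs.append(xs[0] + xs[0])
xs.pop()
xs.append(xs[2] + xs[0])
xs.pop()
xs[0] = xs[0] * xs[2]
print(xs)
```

[14, 6, 7]

pop(1) removes 0 → [2, 6, 7]
append xs[0]+xs[0] = 2+2 = 4 → [2, 6, 7, 4]
pop() removes 4 → [2, 6, 7]
append xs[2]+xs[0] = 7+2 = 9 → [2, 6, 7, 9]
pop() removes 9 → [2, 6, 7]
xs[0] = xs[0]*xs[2] = 2*7 = 14 → [14, 6, 7]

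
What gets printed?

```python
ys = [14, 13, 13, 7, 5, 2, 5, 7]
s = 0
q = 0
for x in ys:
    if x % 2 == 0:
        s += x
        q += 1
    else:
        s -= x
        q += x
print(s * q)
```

x=14: even, s = 0+14 = 14; q=1
x=13: not even, s = 14-13 = 1; q=14
x=13: not even, s = 1-13 = -12; q=27
x=7: not even, s = (-12)-7 = -19; q=34
x=5: not even, s = (-19)-5 = -24; q=39
x=2: even, s = (-24)+2 = -22; q=40
x=5: not even, s = (-22)-5 = -27; q=45
x=7: not even, s = (-27)-7 = -34; q=52
s*q = (-34)*52 = -1768

-1768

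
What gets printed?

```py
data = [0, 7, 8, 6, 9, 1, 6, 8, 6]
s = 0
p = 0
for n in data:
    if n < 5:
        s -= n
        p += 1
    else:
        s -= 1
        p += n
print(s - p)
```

n=0: <5, s = 0-0 = 0; p=1
n=7: not <5, s = 0-1 = -1; p=8
n=8: not <5, s = (-1)-1 = -2; p=16
n=6: not <5, s = (-2)-1 = -3; p=22
n=9: not <5, s = (-3)-1 = -4; p=31
n=1: <5, s = (-4)-1 = -5; p=32
n=6: not <5, s = (-5)-1 = -6; p=38
n=8: not <5, s = (-6)-1 = -7; p=46
n=6: not <5, s = (-7)-1 = -8; p=52
s-p = (-8)-52 = -60

-60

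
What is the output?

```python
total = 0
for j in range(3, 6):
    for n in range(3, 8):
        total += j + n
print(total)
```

135

j=3,n=3: total = 0+6 = 6
j=3,n=4: total = 6+7 = 13
j=3,n=5: total = 13+8 = 21
j=3,n=6: total = 21+9 = 30
j=3,n=7: total = 30+10 = 40
j=4,n=3: total = 40+7 = 47
j=4,n=4: total = 47+8 = 55
j=4,n=5: total = 55+9 = 64
j=4,n=6: total = 64+10 = 74
j=4,n=7: total = 74+11 = 85
j=5,n=3: total = 85+8 = 93
j=5,n=4: total = 93+9 = 102
j=5,n=5: total = 102+10 = 112
j=5,n=6: total = 112+11 = 123
j=5,n=7: total = 123+12 = 135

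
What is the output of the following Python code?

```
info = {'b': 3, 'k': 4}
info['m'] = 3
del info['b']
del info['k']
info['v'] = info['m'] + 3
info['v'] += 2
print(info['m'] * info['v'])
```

24

info['m'] = 3 → {'b': 3, 'k': 4, 'm': 3}
del 'b' → {'k': 4, 'm': 3}
del 'k' → {'m': 3}
info['v'] = info['m']+3 = 6 → {'m': 3, 'v': 6}
info['v'] = 6+2 = 8 → {'m': 3, 'v': 8}
info['m']*info['v'] = 3*8 = 24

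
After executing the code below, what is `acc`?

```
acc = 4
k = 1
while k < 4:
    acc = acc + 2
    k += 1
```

k=1: acc = 4+2 = 6
k=2: acc = 6+2 = 8
k=3: acc = 8+2 = 10

10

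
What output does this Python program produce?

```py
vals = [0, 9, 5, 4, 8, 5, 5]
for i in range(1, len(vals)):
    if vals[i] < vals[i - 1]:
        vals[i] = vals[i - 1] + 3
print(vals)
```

i=1: 9>=0, unchanged → [0, 9, 5, 4, 8, 5, 5]
i=2: 5<9, vals[2] = 9+3 = 12 → [0, 9, 12, 4, 8, 5, 5]
i=3: 4<12, vals[3] = 12+3 = 15 → [0, 9, 12, 15, 8, 5, 5]
i=4: 8<15, vals[4] = 15+3 = 18 → [0, 9, 12, 15, 18, 5, 5]
i=5: 5<18, vals[5] = 18+3 = 21 → [0, 9, 12, 15, 18, 21, 5]
i=6: 5<21, vals[6] = 21+3 = 24 → [0, 9, 12, 15, 18, 21, 24]

[0, 9, 12, 15, 18, 21, 24]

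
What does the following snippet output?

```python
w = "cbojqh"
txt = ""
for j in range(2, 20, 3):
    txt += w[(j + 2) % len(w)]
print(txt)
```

qbqbqb

j=2: add w[4]='q' → 'q'
j=5: add w[1]='b' → 'qb'
j=8: add w[4]='q' → 'qbq'
j=11: add w[1]='b' → 'qbqb'
j=14: add w[4]='q' → 'qbqbq'
j=17: add w[1]='b' → 'qbqbqb'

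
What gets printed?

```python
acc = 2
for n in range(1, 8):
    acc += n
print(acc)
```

30

n=1: acc = 2+1 = 3
n=2: acc = 3+2 = 5
n=3: acc = 5+3 = 8
n=4: acc = 8+4 = 12
n=5: acc = 12+5 = 17
n=6: acc = 17+6 = 23
n=7: acc = 23+7 = 30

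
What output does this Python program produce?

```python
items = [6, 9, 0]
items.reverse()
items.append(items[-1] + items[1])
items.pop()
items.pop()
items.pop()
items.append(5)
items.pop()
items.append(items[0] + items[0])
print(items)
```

reverse → [0, 9, 6]
append items[-1]+items[1] = 6+9 = 15 → [0, 9, 6, 15]
pop() removes 15 → [0, 9, 6]
pop() removes 6 → [0, 9]
pop() removes 9 → [0]
append 5 → [0, 5]
pop() removes 5 → [0]
append items[0]+items[0] = 0+0 = 0 → [0, 0]

[0, 0]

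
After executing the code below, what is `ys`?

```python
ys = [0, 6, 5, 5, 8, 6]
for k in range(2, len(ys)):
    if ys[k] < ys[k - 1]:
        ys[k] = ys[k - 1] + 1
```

k=2: 5<6, ys[2] = 6+1 = 7 → [0, 6, 7, 5, 8, 6]
k=3: 5<7, ys[3] = 7+1 = 8 → [0, 6, 7, 8, 8, 6]
k=4: 8>=8, unchanged → [0, 6, 7, 8, 8, 6]
k=5: 6<8, ys[5] = 8+1 = 9 → [0, 6, 7, 8, 8, 9]

[0, 6, 7, 8, 8, 9]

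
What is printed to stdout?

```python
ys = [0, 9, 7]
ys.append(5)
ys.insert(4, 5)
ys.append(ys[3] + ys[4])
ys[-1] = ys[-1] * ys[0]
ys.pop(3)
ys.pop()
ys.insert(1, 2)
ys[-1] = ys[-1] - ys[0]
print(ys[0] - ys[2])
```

-9

append 5 → [0, 9, 7, 5]
insert 5 at 4 → [0, 9, 7, 5, 5]
append ys[3]+ys[4] = 5+5 = 10 → [0, 9, 7, 5, 5, 10]
ys[-1] = ys[-1]*ys[0] = 10*0 = 0 → [0, 9, 7, 5, 5, 0]
pop(3) removes 5 → [0, 9, 7, 5, 0]
pop() removes 0 → [0, 9, 7, 5]
insert 2 at 1 → [0, 2, 9, 7, 5]
ys[-1] = ys[-1]-ys[0] = 5-0 = 5 → [0, 2, 9, 7, 5]
ys[0]-ys[2] = 0-9 = -9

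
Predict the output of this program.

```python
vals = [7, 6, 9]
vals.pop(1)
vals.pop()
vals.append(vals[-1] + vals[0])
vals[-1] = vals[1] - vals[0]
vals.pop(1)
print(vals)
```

[7]

pop(1) removes 6 → [7, 9]
pop() removes 9 → [7]
append vals[-1]+vals[0] = 7+7 = 14 → [7, 14]
vals[-1] = vals[1]-vals[0] = 14-7 = 7 → [7, 7]
pop(1) removes 7 → [7]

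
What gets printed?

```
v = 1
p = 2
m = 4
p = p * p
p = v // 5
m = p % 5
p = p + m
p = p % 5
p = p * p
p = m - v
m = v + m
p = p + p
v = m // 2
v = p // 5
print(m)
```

p = 2*2 = 4
p = 1//5 = 0
m = 0%5 = 0
p = 0+0 = 0
p = 0%5 = 0
p = 0*0 = 0
p = 0-1 = -1
m = 1+0 = 1
p = (-1)+(-1) = -2
v = 1//2 = 0
v = (-2)//5 = -1

1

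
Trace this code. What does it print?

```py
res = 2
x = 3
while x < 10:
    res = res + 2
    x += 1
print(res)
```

16

x=3: res = 2+2 = 4
x=4: res = 4+2 = 6
x=5: res = 6+2 = 8
x=6: res = 8+2 = 10
x=7: res = 10+2 = 12
x=8: res = 12+2 = 14
x=9: res = 14+2 = 16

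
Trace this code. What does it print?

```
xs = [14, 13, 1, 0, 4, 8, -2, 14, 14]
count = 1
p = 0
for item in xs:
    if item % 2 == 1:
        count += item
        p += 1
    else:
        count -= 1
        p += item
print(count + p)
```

item=14: not odd, count = 1-1 = 0; p=14
item=13: odd, count = 0+13 = 13; p=15
item=1: odd, count = 13+1 = 14; p=16
item=0: not odd, count = 14-1 = 13; p=16
item=4: not odd, count = 13-1 = 12; p=20
item=8: not odd, count = 12-1 = 11; p=28
item=-2: not odd, count = 11-1 = 10; p=26
item=14: not odd, count = 10-1 = 9; p=40
item=14: not odd, count = 9-1 = 8; p=54
count+p = 8+54 = 62

62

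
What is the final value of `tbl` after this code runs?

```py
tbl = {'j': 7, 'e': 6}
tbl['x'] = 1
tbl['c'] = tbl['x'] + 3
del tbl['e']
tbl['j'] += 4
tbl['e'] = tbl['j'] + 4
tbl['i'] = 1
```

tbl['x'] = 1 → {'j': 7, 'e': 6, 'x': 1}
tbl['c'] = tbl['x']+3 = 4 → {'j': 7, 'e': 6, 'x': 1, 'c': 4}
del 'e' → {'j': 7, 'x': 1, 'c': 4}
tbl['j'] = 7+4 = 11 → {'j': 11, 'x': 1, 'c': 4}
tbl['e'] = tbl['j']+4 = 15 → {'j': 11, 'x': 1, 'c': 4, 'e': 15}
tbl['i'] = 1 → {'j': 11, 'x': 1, 'c': 4, 'e': 15, 'i': 1}

{'j': 11, 'x': 1, 'c': 4, 'e': 15, 'i': 1}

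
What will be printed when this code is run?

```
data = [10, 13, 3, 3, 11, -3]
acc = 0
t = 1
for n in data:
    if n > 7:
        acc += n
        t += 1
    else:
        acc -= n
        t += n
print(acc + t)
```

38

n=10: >7, acc = 0+10 = 10; t=2
n=13: >7, acc = 10+13 = 23; t=3
n=3: not >7, acc = 23-3 = 20; t=6
n=3: not >7, acc = 20-3 = 17; t=9
n=11: >7, acc = 17+11 = 28; t=10
n=-3: not >7, acc = 28-(-3) = 31; t=7
acc+t = 31+7 = 38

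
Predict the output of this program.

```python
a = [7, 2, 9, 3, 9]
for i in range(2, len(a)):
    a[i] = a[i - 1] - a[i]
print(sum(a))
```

-27

i=2: a[2] = 2-9 = -7 → [7, 2, -7, 3, 9]
i=3: a[3] = (-7)-3 = -10 → [7, 2, -7, -10, 9]
i=4: a[4] = (-10)-9 = -19 → [7, 2, -7, -10, -19]
sum = -27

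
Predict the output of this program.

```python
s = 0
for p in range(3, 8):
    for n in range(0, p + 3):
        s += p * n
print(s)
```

800

p=3,n=0: s = 0+0 = 0
p=3,n=1: s = 0+3 = 3
p=3,n=2: s = 3+6 = 9
p=3,n=3: s = 9+9 = 18
p=3,n=4: s = 18+12 = 30
p=3,n=5: s = 30+15 = 45
p=4,n=0: s = 45+0 = 45
p=4,n=1: s = 45+4 = 49
p=4,n=2: s = 49+8 = 57
p=4,n=3: s = 57+12 = 69
p=4,n=4: s = 69+16 = 85
p=4,n=5: s = 85+20 = 105
p=4,n=6: s = 105+24 = 129
p=5,n=0: s = 129+0 = 129
p=5,n=1: s = 129+5 = 134
p=5,n=2: s = 134+10 = 144
p=5,n=3: s = 144+15 = 159
p=5,n=4: s = 159+20 = 179
p=5,n=5: s = 179+25 = 204
p=5,n=6: s = 204+30 = 234
p=5,n=7: s = 234+35 = 269
p=6,n=0: s = 269+0 = 269
p=6,n=1: s = 269+6 = 275
p=6,n=2: s = 275+12 = 287
p=6,n=3: s = 287+18 = 305
p=6,n=4: s = 305+24 = 329
p=6,n=5: s = 329+30 = 359
p=6,n=6: s = 359+36 = 395
p=6,n=7: s = 395+42 = 437
p=6,n=8: s = 437+48 = 485
p=7,n=0: s = 485+0 = 485
p=7,n=1: s = 485+7 = 492
p=7,n=2: s = 492+14 = 506
p=7,n=3: s = 506+21 = 527
p=7,n=4: s = 527+28 = 555
p=7,n=5: s = 555+35 = 590
p=7,n=6: s = 590+42 = 632
p=7,n=7: s = 632+49 = 681
p=7,n=8: s = 681+56 = 737
p=7,n=9: s = 737+63 = 800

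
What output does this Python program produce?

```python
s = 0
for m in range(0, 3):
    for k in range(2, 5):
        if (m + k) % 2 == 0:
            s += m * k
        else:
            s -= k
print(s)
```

3

m=0,k=2: even sum, s = 0+0 = 0
m=0,k=3: odd sum, s = 0-3 = -3
m=0,k=4: even sum, s = (-3)+0 = -3
m=1,k=2: odd sum, s = (-3)-2 = -5
m=1,k=3: even sum, s = (-5)+3 = -2
m=1,k=4: odd sum, s = (-2)-4 = -6
m=2,k=2: even sum, s = (-6)+4 = -2
m=2,k=3: odd sum, s = (-2)-3 = -5
m=2,k=4: even sum, s = (-5)+8 = 3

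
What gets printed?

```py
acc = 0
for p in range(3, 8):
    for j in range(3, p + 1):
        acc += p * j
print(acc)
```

p=3,j=3: acc = 0+9 = 9
p=4,j=3: acc = 9+12 = 21
p=4,j=4: acc = 21+16 = 37
p=5,j=3: acc = 37+15 = 52
p=5,j=4: acc = 52+20 = 72
p=5,j=5: acc = 72+25 = 97
p=6,j=3: acc = 97+18 = 115
p=6,j=4: acc = 115+24 = 139
p=6,j=5: acc = 139+30 = 169
p=6,j=6: acc = 169+36 = 205
p=7,j=3: acc = 205+21 = 226
p=7,j=4: acc = 226+28 = 254
p=7,j=5: acc = 254+35 = 289
p=7,j=6: acc = 289+42 = 331
p=7,j=7: acc = 331+49 = 380

380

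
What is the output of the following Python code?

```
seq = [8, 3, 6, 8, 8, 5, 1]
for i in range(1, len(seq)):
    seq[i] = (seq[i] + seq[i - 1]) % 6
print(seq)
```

i=1: seq[1] = (3+8)%6 = 5 → [8, 5, 6, 8, 8, 5, 1]
i=2: seq[2] = (6+5)%6 = 5 → [8, 5, 5, 8, 8, 5, 1]
i=3: seq[3] = (8+5)%6 = 1 → [8, 5, 5, 1, 8, 5, 1]
i=4: seq[4] = (8+1)%6 = 3 → [8, 5, 5, 1, 3, 5, 1]
i=5: seq[5] = (5+3)%6 = 2 → [8, 5, 5, 1, 3, 2, 1]
i=6: seq[6] = (1+2)%6 = 3 → [8, 5, 5, 1, 3, 2, 3]

[8, 5, 5, 1, 3, 2, 3]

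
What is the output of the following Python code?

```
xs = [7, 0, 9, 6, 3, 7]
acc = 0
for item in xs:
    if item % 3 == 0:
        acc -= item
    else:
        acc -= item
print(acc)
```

item=7: not %3==0, acc = 0-7 = -7
item=0: %3==0, acc = (-7)-0 = -7
item=9: %3==0, acc = (-7)-9 = -16
item=6: %3==0, acc = (-16)-6 = -22
item=3: %3==0, acc = (-22)-3 = -25
item=7: not %3==0, acc = (-25)-7 = -32

-32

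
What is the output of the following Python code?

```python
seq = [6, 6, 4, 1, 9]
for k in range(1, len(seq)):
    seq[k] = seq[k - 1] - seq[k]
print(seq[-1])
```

-14

k=1: seq[1] = 6-6 = 0 → [6, 0, 4, 1, 9]
k=2: seq[2] = 0-4 = -4 → [6, 0, -4, 1, 9]
k=3: seq[3] = (-4)-1 = -5 → [6, 0, -4, -5, 9]
k=4: seq[4] = (-5)-9 = -14 → [6, 0, -4, -5, -14]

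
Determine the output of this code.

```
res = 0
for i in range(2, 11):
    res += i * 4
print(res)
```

i=2: res = 0+2*4 = 8
i=3: res = 8+3*4 = 20
i=4: res = 20+4*4 = 36
i=5: res = 36+5*4 = 56
i=6: res = 56+6*4 = 80
i=7: res = 80+7*4 = 108
i=8: res = 108+8*4 = 140
i=9: res = 140+9*4 = 176
i=10: res = 176+10*4 = 216

216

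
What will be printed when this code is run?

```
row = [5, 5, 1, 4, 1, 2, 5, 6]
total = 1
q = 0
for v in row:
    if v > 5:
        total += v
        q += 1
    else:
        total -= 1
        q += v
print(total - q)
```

v=5: not >5, total = 1-1 = 0; q=5
v=5: not >5, total = 0-1 = -1; q=10
v=1: not >5, total = (-1)-1 = -2; q=11
v=4: not >5, total = (-2)-1 = -3; q=15
v=1: not >5, total = (-3)-1 = -4; q=16
v=2: not >5, total = (-4)-1 = -5; q=18
v=5: not >5, total = (-5)-1 = -6; q=23
v=6: >5, total = (-6)+6 = 0; q=24
total-q = 0-24 = -24

-24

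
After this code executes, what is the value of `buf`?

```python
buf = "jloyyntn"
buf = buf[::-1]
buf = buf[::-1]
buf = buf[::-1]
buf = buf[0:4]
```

reverse → 'ntnyyolj'
reverse → 'jloyyntn'
reverse → 'ntnyyolj'
slice [0:4] → 'ntny'

'ntny'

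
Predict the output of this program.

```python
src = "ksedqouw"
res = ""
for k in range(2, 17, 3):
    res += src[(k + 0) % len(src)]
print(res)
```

k=2: add src[2]='e' → 'e'
k=5: add src[5]='o' → 'eo'
k=8: add src[0]='k' → 'eok'
k=11: add src[3]='d' → 'eokd'
k=14: add src[6]='u' → 'eokdu'

eokdu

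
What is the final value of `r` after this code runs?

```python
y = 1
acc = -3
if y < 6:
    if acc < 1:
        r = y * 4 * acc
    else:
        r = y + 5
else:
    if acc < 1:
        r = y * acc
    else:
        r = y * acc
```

y=1, acc=-3
y < 6 is True; acc < 1 is True
→ r = y * 4 * acc = -12

-12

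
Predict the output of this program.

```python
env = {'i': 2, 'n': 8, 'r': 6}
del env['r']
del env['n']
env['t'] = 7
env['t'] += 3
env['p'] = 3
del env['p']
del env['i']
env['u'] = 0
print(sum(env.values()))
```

10

del 'r' → {'i': 2, 'n': 8}
del 'n' → {'i': 2}
env['t'] = 7 → {'i': 2, 't': 7}
env['t'] = 7+3 = 10 → {'i': 2, 't': 10}
env['p'] = 3 → {'i': 2, 't': 10, 'p': 3}
del 'p' → {'i': 2, 't': 10}
del 'i' → {'t': 10}
env['u'] = 0 → {'t': 10, 'u': 0}
sum of values = 10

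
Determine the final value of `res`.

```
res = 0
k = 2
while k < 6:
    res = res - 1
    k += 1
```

k=2: res = 0-1 = -1
k=3: res = (-1)-1 = -2
k=4: res = (-2)-1 = -3
k=5: res = (-3)-1 = -4

-4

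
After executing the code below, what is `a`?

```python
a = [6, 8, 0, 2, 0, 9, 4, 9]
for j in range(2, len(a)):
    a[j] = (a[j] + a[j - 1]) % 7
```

j=2: a[2] = (0+8)%7 = 1 → [6, 8, 1, 2, 0, 9, 4, 9]
j=3: a[3] = (2+1)%7 = 3 → [6, 8, 1, 3, 0, 9, 4, 9]
j=4: a[4] = (0+3)%7 = 3 → [6, 8, 1, 3, 3, 9, 4, 9]
j=5: a[5] = (9+3)%7 = 5 → [6, 8, 1, 3, 3, 5, 4, 9]
j=6: a[6] = (4+5)%7 = 2 → [6, 8, 1, 3, 3, 5, 2, 9]
j=7: a[7] = (9+2)%7 = 4 → [6, 8, 1, 3, 3, 5, 2, 4]

[6, 8, 1, 3, 3, 5, 2, 4]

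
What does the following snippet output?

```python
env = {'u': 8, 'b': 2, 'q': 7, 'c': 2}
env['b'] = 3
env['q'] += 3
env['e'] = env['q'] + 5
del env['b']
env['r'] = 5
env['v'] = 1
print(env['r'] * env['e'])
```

env['b'] = 3 → {'u': 8, 'b': 3, 'q': 7, 'c': 2}
env['q'] = 7+3 = 10 → {'u': 8, 'b': 3, 'q': 10, 'c': 2}
env['e'] = env['q']+5 = 15 → {'u': 8, 'b': 3, 'q': 10, 'c': 2, 'e': 15}
del 'b' → {'u': 8, 'q': 10, 'c': 2, 'e': 15}
env['r'] = 5 → {'u': 8, 'q': 10, 'c': 2, 'e': 15, 'r': 5}
env['v'] = 1 → {'u': 8, 'q': 10, 'c': 2, 'e': 15, 'r': 5, 'v': 1}
env['r']*env['e'] = 5*15 = 75

75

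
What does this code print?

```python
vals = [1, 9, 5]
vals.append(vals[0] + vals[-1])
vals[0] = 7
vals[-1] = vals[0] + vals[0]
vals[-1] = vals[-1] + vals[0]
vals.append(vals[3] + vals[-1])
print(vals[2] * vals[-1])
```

append vals[0]+vals[-1] = 1+5 = 6 → [1, 9, 5, 6]
vals[0] = 7 → [7, 9, 5, 6]
vals[-1] = vals[0]+vals[0] = 7+7 = 14 → [7, 9, 5, 14]
vals[-1] = vals[-1]+vals[0] = 14+7 = 21 → [7, 9, 5, 21]
append vals[3]+vals[-1] = 21+21 = 42 → [7, 9, 5, 21, 42]
vals[2]*vals[-1] = 5*42 = 210

210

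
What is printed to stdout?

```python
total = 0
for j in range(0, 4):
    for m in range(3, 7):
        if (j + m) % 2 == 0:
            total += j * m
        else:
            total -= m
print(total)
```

16

j=0,m=3: odd sum, total = 0-3 = -3
j=0,m=4: even sum, total = (-3)+0 = -3
j=0,m=5: odd sum, total = (-3)-5 = -8
j=0,m=6: even sum, total = (-8)+0 = -8
j=1,m=3: even sum, total = (-8)+3 = -5
j=1,m=4: odd sum, total = (-5)-4 = -9
j=1,m=5: even sum, total = (-9)+5 = -4
j=1,m=6: odd sum, total = (-4)-6 = -10
j=2,m=3: odd sum, total = (-10)-3 = -13
j=2,m=4: even sum, total = (-13)+8 = -5
j=2,m=5: odd sum, total = (-5)-5 = -10
j=2,m=6: even sum, total = (-10)+12 = 2
j=3,m=3: even sum, total = 2+9 = 11
j=3,m=4: odd sum, total = 11-4 = 7
j=3,m=5: even sum, total = 7+15 = 22
j=3,m=6: odd sum, total = 22-6 = 16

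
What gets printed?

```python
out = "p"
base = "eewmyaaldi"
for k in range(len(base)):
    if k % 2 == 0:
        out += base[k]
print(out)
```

k=0: add 'e' → 'pe'
k=1: skip
k=2: add 'w' → 'pew'
k=3: skip
k=4: add 'y' → 'pewy'
k=5: skip
k=6: add 'a' → 'pewya'
k=7: skip
k=8: add 'd' → 'pewyad'
k=9: skip

pewyad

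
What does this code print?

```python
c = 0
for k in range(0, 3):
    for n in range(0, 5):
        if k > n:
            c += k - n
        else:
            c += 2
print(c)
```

28

k=0,n=0: not 0>0, c = 0+2 = 2
k=0,n=1: not 0>1, c = 2+2 = 4
k=0,n=2: not 0>2, c = 4+2 = 6
k=0,n=3: not 0>3, c = 6+2 = 8
k=0,n=4: not 0>4, c = 8+2 = 10
k=1,n=0: 1>0, c = 10+1 = 11
k=1,n=1: not 1>1, c = 11+2 = 13
k=1,n=2: not 1>2, c = 13+2 = 15
k=1,n=3: not 1>3, c = 15+2 = 17
k=1,n=4: not 1>4, c = 17+2 = 19
k=2,n=0: 2>0, c = 19+2 = 21
k=2,n=1: 2>1, c = 21+1 = 22
k=2,n=2: not 2>2, c = 22+2 = 24
k=2,n=3: not 2>3, c = 24+2 = 26
k=2,n=4: not 2>4, c = 26+2 = 28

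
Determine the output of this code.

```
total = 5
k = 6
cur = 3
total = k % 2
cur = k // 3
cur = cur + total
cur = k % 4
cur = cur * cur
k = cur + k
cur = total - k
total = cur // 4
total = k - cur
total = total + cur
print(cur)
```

-10

total = 6%2 = 0
cur = 6//3 = 2
cur = 2+0 = 2
cur = 6%4 = 2
cur = 2*2 = 4
k = 4+6 = 10
cur = 0-10 = -10
total = (-10)//4 = -3
total = 10-(-10) = 20
total = 20+(-10) = 10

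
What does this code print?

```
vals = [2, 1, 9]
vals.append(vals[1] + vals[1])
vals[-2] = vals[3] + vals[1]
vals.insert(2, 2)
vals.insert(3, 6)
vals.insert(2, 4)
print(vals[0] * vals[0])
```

4

append vals[1]+vals[1] = 1+1 = 2 → [2, 1, 9, 2]
vals[-2] = vals[3]+vals[1] = 2+1 = 3 → [2, 1, 3, 2]
insert 2 at 2 → [2, 1, 2, 3, 2]
insert 6 at 3 → [2, 1, 2, 6, 3, 2]
insert 4 at 2 → [2, 1, 4, 2, 6, 3, 2]
vals[0]*vals[0] = 2*2 = 4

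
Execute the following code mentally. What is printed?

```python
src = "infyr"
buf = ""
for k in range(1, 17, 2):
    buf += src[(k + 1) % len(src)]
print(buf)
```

frnyifrn

k=1: add src[2]='f' → 'f'
k=3: add src[4]='r' → 'fr'
k=5: add src[1]='n' → 'frn'
k=7: add src[3]='y' → 'frny'
k=9: add src[0]='i' → 'frnyi'
k=11: add src[2]='f' → 'frnyif'
k=13: add src[4]='r' → 'frnyifr'
k=15: add src[1]='n' → 'frnyifrn'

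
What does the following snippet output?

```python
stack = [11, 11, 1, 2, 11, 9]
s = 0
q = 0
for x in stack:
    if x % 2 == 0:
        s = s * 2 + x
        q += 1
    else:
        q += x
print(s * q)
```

88

x=11: not even; q=11
x=11: not even; q=22
x=1: not even; q=23
x=2: even, s = 0*2+2 = 2; q=24
x=11: not even; q=35
x=9: not even; q=44
s*q = 2*44 = 88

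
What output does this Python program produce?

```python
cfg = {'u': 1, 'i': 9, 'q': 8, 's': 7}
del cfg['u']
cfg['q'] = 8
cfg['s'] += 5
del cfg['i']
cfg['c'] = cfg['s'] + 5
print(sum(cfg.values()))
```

del 'u' → {'i': 9, 'q': 8, 's': 7}
cfg['q'] = 8 → {'i': 9, 'q': 8, 's': 7}
cfg['s'] = 7+5 = 12 → {'i': 9, 'q': 8, 's': 12}
del 'i' → {'q': 8, 's': 12}
cfg['c'] = cfg['s']+5 = 17 → {'q': 8, 's': 12, 'c': 17}
sum of values = 37

37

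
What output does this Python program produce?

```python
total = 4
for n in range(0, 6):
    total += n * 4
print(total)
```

64

n=0: total = 4+0*4 = 4
n=1: total = 4+1*4 = 8
n=2: total = 8+2*4 = 16
n=3: total = 16+3*4 = 28
n=4: total = 28+4*4 = 44
n=5: total = 44+5*4 = 64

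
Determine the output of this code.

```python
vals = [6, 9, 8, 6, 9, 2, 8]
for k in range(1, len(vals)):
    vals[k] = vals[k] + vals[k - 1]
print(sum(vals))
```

k=1: vals[1] = 9+6 = 15 → [6, 15, 8, 6, 9, 2, 8]
k=2: vals[2] = 8+15 = 23 → [6, 15, 23, 6, 9, 2, 8]
k=3: vals[3] = 6+23 = 29 → [6, 15, 23, 29, 9, 2, 8]
k=4: vals[4] = 9+29 = 38 → [6, 15, 23, 29, 38, 2, 8]
k=5: vals[5] = 2+38 = 40 → [6, 15, 23, 29, 38, 40, 8]
k=6: vals[6] = 8+40 = 48 → [6, 15, 23, 29, 38, 40, 48]
sum = 199

199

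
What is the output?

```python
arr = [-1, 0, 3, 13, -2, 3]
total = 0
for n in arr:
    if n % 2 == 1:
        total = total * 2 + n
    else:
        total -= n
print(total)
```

n=-1: odd, total = 0*2+(-1) = -1
n=0: not odd, total = (-1)-0 = -1
n=3: odd, total = (-1)*2+3 = 1
n=13: odd, total = 1*2+13 = 15
n=-2: not odd, total = 15-(-2) = 17
n=3: odd, total = 17*2+3 = 37

37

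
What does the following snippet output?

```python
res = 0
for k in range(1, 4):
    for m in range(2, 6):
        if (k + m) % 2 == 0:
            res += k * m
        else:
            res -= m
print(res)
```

24

k=1,m=2: odd sum, res = 0-2 = -2
k=1,m=3: even sum, res = (-2)+3 = 1
k=1,m=4: odd sum, res = 1-4 = -3
k=1,m=5: even sum, res = (-3)+5 = 2
k=2,m=2: even sum, res = 2+4 = 6
k=2,m=3: odd sum, res = 6-3 = 3
k=2,m=4: even sum, res = 3+8 = 11
k=2,m=5: odd sum, res = 11-5 = 6
k=3,m=2: odd sum, res = 6-2 = 4
k=3,m=3: even sum, res = 4+9 = 13
k=3,m=4: odd sum, res = 13-4 = 9
k=3,m=5: even sum, res = 9+15 = 24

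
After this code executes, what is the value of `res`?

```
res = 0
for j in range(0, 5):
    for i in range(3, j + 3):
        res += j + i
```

70

j=1,i=3: res = 0+4 = 4
j=2,i=3: res = 4+5 = 9
j=2,i=4: res = 9+6 = 15
j=3,i=3: res = 15+6 = 21
j=3,i=4: res = 21+7 = 28
j=3,i=5: res = 28+8 = 36
j=4,i=3: res = 36+7 = 43
j=4,i=4: res = 43+8 = 51
j=4,i=5: res = 51+9 = 60
j=4,i=6: res = 60+10 = 70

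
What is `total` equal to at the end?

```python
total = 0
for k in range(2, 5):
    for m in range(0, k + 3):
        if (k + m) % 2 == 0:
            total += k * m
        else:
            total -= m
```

68

k=2,m=0: even sum, total = 0+0 = 0
k=2,m=1: odd sum, total = 0-1 = -1
k=2,m=2: even sum, total = (-1)+4 = 3
k=2,m=3: odd sum, total = 3-3 = 0
k=2,m=4: even sum, total = 0+8 = 8
k=3,m=0: odd sum, total = 8-0 = 8
k=3,m=1: even sum, total = 8+3 = 11
k=3,m=2: odd sum, total = 11-2 = 9
k=3,m=3: even sum, total = 9+9 = 18
k=3,m=4: odd sum, total = 18-4 = 14
k=3,m=5: even sum, total = 14+15 = 29
k=4,m=0: even sum, total = 29+0 = 29
k=4,m=1: odd sum, total = 29-1 = 28
k=4,m=2: even sum, total = 28+8 = 36
k=4,m=3: odd sum, total = 36-3 = 33
k=4,m=4: even sum, total = 33+16 = 49
k=4,m=5: odd sum, total = 49-5 = 44
k=4,m=6: even sum, total = 44+24 = 68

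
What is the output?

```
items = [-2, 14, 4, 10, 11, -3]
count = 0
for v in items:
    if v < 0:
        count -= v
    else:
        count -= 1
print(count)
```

1

v=-2: <0, count = 0-(-2) = 2
v=14: not <0, count = 2-1 = 1
v=4: not <0, count = 1-1 = 0
v=10: not <0, count = 0-1 = -1
v=11: not <0, count = (-1)-1 = -2
v=-3: <0, count = (-2)-(-3) = 1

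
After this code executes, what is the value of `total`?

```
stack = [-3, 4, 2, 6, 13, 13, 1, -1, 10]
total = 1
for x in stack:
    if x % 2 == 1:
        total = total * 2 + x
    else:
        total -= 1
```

92

x=-3: odd, total = 1*2+(-3) = -1
x=4: not odd, total = (-1)-1 = -2
x=2: not odd, total = (-2)-1 = -3
x=6: not odd, total = (-3)-1 = -4
x=13: odd, total = (-4)*2+13 = 5
x=13: odd, total = 5*2+13 = 23
x=1: odd, total = 23*2+1 = 47
x=-1: odd, total = 47*2+(-1) = 93
x=10: not odd, total = 93-1 = 92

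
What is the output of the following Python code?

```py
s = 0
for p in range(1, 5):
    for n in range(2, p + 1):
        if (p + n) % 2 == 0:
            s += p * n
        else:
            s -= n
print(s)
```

p=2,n=2: even sum, s = 0+4 = 4
p=3,n=2: odd sum, s = 4-2 = 2
p=3,n=3: even sum, s = 2+9 = 11
p=4,n=2: even sum, s = 11+8 = 19
p=4,n=3: odd sum, s = 19-3 = 16
p=4,n=4: even sum, s = 16+16 = 32

32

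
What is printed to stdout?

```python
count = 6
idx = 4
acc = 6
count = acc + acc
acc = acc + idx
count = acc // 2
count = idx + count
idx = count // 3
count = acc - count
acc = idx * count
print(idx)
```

count = 6+6 = 12
acc = 6+4 = 10
count = 10//2 = 5
count = 4+5 = 9
idx = 9//3 = 3
count = 10-9 = 1
acc = 3*1 = 3

3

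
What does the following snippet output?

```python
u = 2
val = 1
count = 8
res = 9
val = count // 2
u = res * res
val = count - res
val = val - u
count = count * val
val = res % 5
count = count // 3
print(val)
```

val = 8//2 = 4
u = 9*9 = 81
val = 8-9 = -1
val = (-1)-81 = -82
count = 8*(-82) = -656
val = 9%5 = 4
count = (-656)//3 = -219

4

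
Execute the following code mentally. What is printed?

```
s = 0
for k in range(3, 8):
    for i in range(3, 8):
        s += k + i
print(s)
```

250

k=3,i=3: s = 0+6 = 6
k=3,i=4: s = 6+7 = 13
k=3,i=5: s = 13+8 = 21
k=3,i=6: s = 21+9 = 30
k=3,i=7: s = 30+10 = 40
k=4,i=3: s = 40+7 = 47
k=4,i=4: s = 47+8 = 55
k=4,i=5: s = 55+9 = 64
k=4,i=6: s = 64+10 = 74
k=4,i=7: s = 74+11 = 85
k=5,i=3: s = 85+8 = 93
k=5,i=4: s = 93+9 = 102
k=5,i=5: s = 102+10 = 112
k=5,i=6: s = 112+11 = 123
k=5,i=7: s = 123+12 = 135
k=6,i=3: s = 135+9 = 144
k=6,i=4: s = 144+10 = 154
k=6,i=5: s = 154+11 = 165
k=6,i=6: s = 165+12 = 177
k=6,i=7: s = 177+13 = 190
k=7,i=3: s = 190+10 = 200
k=7,i=4: s = 200+11 = 211
k=7,i=5: s = 211+12 = 223
k=7,i=6: s = 223+13 = 236
k=7,i=7: s = 236+14 = 250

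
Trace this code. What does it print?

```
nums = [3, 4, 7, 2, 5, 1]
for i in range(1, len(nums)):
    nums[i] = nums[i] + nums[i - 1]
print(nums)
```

[3, 7, 14, 16, 21, 22]

i=1: nums[1] = 4+3 = 7 → [3, 7, 7, 2, 5, 1]
i=2: nums[2] = 7+7 = 14 → [3, 7, 14, 2, 5, 1]
i=3: nums[3] = 2+14 = 16 → [3, 7, 14, 16, 5, 1]
i=4: nums[4] = 5+16 = 21 → [3, 7, 14, 16, 21, 1]
i=5: nums[5] = 1+21 = 22 → [3, 7, 14, 16, 21, 22]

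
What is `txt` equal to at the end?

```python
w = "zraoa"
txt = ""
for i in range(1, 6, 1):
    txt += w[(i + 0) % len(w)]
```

i=1: add w[1]='r' → 'r'
i=2: add w[2]='a' → 'ra'
i=3: add w[3]='o' → 'rao'
i=4: add w[4]='a' → 'raoa'
i=5: add w[0]='z' → 'raoaz'

'raoaz'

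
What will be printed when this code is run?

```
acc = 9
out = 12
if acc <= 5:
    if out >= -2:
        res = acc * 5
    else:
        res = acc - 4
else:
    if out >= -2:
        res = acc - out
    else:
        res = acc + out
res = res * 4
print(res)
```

-12

acc=9, out=12
acc <= 5 is False; out >= -2 is True
→ res = acc - out = -3
res = (-3)*4 = -12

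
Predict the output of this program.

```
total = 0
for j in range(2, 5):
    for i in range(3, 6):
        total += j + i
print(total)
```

63

j=2,i=3: total = 0+5 = 5
j=2,i=4: total = 5+6 = 11
j=2,i=5: total = 11+7 = 18
j=3,i=3: total = 18+6 = 24
j=3,i=4: total = 24+7 = 31
j=3,i=5: total = 31+8 = 39
j=4,i=3: total = 39+7 = 46
j=4,i=4: total = 46+8 = 54
j=4,i=5: total = 54+9 = 63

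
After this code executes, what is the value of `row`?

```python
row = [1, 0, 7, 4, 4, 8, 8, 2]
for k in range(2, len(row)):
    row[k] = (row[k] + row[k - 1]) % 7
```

[1, 0, 0, 4, 1, 2, 3, 5]

k=2: row[2] = (7+0)%7 = 0 → [1, 0, 0, 4, 4, 8, 8, 2]
k=3: row[3] = (4+0)%7 = 4 → [1, 0, 0, 4, 4, 8, 8, 2]
k=4: row[4] = (4+4)%7 = 1 → [1, 0, 0, 4, 1, 8, 8, 2]
k=5: row[5] = (8+1)%7 = 2 → [1, 0, 0, 4, 1, 2, 8, 2]
k=6: row[6] = (8+2)%7 = 3 → [1, 0, 0, 4, 1, 2, 3, 2]
k=7: row[7] = (2+3)%7 = 5 → [1, 0, 0, 4, 1, 2, 3, 5]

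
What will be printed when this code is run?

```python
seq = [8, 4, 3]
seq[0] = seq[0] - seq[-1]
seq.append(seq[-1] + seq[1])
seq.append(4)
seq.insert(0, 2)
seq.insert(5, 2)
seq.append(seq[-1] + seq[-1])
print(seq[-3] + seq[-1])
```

10

seq[0] = seq[0]-seq[-1] = 8-3 = 5 → [5, 4, 3]
append seq[-1]+seq[1] = 3+4 = 7 → [5, 4, 3, 7]
append 4 → [5, 4, 3, 7, 4]
insert 2 at 0 → [2, 5, 4, 3, 7, 4]
insert 2 at 5 → [2, 5, 4, 3, 7, 2, 4]
append seq[-1]+seq[-1] = 4+4 = 8 → [2, 5, 4, 3, 7, 2, 4, 8]
seq[-3]+seq[-1] = 2+8 = 10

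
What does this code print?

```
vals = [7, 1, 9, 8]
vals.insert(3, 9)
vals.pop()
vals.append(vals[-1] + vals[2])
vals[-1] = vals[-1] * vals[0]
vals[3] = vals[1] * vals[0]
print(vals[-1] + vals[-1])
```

insert 9 at 3 → [7, 1, 9, 9, 8]
pop() removes 8 → [7, 1, 9, 9]
append vals[-1]+vals[2] = 9+9 = 18 → [7, 1, 9, 9, 18]
vals[-1] = vals[-1]*vals[0] = 18*7 = 126 → [7, 1, 9, 9, 126]
vals[3] = vals[1]*vals[0] = 1*7 = 7 → [7, 1, 9, 7, 126]
vals[-1]+vals[-1] = 126+126 = 252

252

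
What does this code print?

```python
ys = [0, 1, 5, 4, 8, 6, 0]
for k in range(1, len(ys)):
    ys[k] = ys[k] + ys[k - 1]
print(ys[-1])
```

k=1: ys[1] = 1+0 = 1 → [0, 1, 5, 4, 8, 6, 0]
k=2: ys[2] = 5+1 = 6 → [0, 1, 6, 4, 8, 6, 0]
k=3: ys[3] = 4+6 = 10 → [0, 1, 6, 10, 8, 6, 0]
k=4: ys[4] = 8+10 = 18 → [0, 1, 6, 10, 18, 6, 0]
k=5: ys[5] = 6+18 = 24 → [0, 1, 6, 10, 18, 24, 0]
k=6: ys[6] = 0+24 = 24 → [0, 1, 6, 10, 18, 24, 24]

24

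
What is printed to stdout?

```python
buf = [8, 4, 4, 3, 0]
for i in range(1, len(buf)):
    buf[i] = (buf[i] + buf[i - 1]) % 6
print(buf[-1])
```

1

i=1: buf[1] = (4+8)%6 = 0 → [8, 0, 4, 3, 0]
i=2: buf[2] = (4+0)%6 = 4 → [8, 0, 4, 3, 0]
i=3: buf[3] = (3+4)%6 = 1 → [8, 0, 4, 1, 0]
i=4: buf[4] = (0+1)%6 = 1 → [8, 0, 4, 1, 1]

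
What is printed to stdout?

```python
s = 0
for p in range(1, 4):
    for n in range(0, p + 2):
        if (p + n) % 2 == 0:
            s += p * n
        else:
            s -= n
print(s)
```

p=1,n=0: odd sum, s = 0-0 = 0
p=1,n=1: even sum, s = 0+1 = 1
p=1,n=2: odd sum, s = 1-2 = -1
p=2,n=0: even sum, s = (-1)+0 = -1
p=2,n=1: odd sum, s = (-1)-1 = -2
p=2,n=2: even sum, s = (-2)+4 = 2
p=2,n=3: odd sum, s = 2-3 = -1
p=3,n=0: odd sum, s = (-1)-0 = -1
p=3,n=1: even sum, s = (-1)+3 = 2
p=3,n=2: odd sum, s = 2-2 = 0
p=3,n=3: even sum, s = 0+9 = 9
p=3,n=4: odd sum, s = 9-4 = 5

5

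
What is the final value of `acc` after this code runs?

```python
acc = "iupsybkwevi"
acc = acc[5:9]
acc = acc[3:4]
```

slice [5:9] → 'bkwe'
slice [3:4] → 'e'

'e'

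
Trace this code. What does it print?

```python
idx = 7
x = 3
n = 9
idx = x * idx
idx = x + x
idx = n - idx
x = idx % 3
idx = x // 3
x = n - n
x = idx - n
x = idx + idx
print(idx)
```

0

idx = 3*7 = 21
idx = 3+3 = 6
idx = 9-6 = 3
x = 3%3 = 0
idx = 0//3 = 0
x = 9-9 = 0
x = 0-9 = -9
x = 0+0 = 0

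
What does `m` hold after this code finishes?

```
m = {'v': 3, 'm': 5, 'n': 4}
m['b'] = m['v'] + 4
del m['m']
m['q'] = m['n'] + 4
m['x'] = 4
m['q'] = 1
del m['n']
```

m['b'] = m['v']+4 = 7 → {'v': 3, 'm': 5, 'n': 4, 'b': 7}
del 'm' → {'v': 3, 'n': 4, 'b': 7}
m['q'] = m['n']+4 = 8 → {'v': 3, 'n': 4, 'b': 7, 'q': 8}
m['x'] = 4 → {'v': 3, 'n': 4, 'b': 7, 'q': 8, 'x': 4}
m['q'] = 1 → {'v': 3, 'n': 4, 'b': 7, 'q': 1, 'x': 4}
del 'n' → {'v': 3, 'b': 7, 'q': 1, 'x': 4}

{'v': 3, 'b': 7, 'q': 1, 'x': 4}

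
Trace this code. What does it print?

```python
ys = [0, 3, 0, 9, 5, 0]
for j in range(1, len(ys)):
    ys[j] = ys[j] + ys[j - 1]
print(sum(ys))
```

52

j=1: ys[1] = 3+0 = 3 → [0, 3, 0, 9, 5, 0]
j=2: ys[2] = 0+3 = 3 → [0, 3, 3, 9, 5, 0]
j=3: ys[3] = 9+3 = 12 → [0, 3, 3, 12, 5, 0]
j=4: ys[4] = 5+12 = 17 → [0, 3, 3, 12, 17, 0]
j=5: ys[5] = 0+17 = 17 → [0, 3, 3, 12, 17, 17]
sum = 52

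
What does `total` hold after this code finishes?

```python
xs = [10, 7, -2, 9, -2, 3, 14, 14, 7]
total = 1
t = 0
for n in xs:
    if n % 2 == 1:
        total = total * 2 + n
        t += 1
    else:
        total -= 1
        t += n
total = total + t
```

n=10: not odd, total = 1-1 = 0; t=10
n=7: odd, total = 0*2+7 = 7; t=11
n=-2: not odd, total = 7-1 = 6; t=9
n=9: odd, total = 6*2+9 = 21; t=10
n=-2: not odd, total = 21-1 = 20; t=8
n=3: odd, total = 20*2+3 = 43; t=9
n=14: not odd, total = 43-1 = 42; t=23
n=14: not odd, total = 42-1 = 41; t=37
n=7: odd, total = 41*2+7 = 89; t=38
total+t = 89+38 = 127

127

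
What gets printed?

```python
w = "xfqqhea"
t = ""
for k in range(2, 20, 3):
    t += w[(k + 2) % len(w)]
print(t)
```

hxqaqe

k=2: add w[4]='h' → 'h'
k=5: add w[0]='x' → 'hx'
k=8: add w[3]='q' → 'hxq'
k=11: add w[6]='a' → 'hxqa'
k=14: add w[2]='q' → 'hxqaq'
k=17: add w[5]='e' → 'hxqaqe'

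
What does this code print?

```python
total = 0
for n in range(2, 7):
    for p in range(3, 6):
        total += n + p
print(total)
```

120

n=2,p=3: total = 0+5 = 5
n=2,p=4: total = 5+6 = 11
n=2,p=5: total = 11+7 = 18
n=3,p=3: total = 18+6 = 24
n=3,p=4: total = 24+7 = 31
n=3,p=5: total = 31+8 = 39
n=4,p=3: total = 39+7 = 46
n=4,p=4: total = 46+8 = 54
n=4,p=5: total = 54+9 = 63
n=5,p=3: total = 63+8 = 71
n=5,p=4: total = 71+9 = 80
n=5,p=5: total = 80+10 = 90
n=6,p=3: total = 90+9 = 99
n=6,p=4: total = 99+10 = 109
n=6,p=5: total = 109+11 = 120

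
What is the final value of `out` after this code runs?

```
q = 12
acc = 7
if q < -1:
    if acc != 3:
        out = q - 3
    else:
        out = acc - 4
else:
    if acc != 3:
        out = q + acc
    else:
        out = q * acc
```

19

q=12, acc=7
q < -1 is False; acc != 3 is True
→ out = q + acc = 19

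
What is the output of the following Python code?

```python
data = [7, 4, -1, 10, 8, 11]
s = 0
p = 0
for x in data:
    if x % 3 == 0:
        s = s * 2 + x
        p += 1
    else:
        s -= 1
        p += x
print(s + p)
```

x=7: not %3==0, s = 0-1 = -1; p=7
x=4: not %3==0, s = (-1)-1 = -2; p=11
x=-1: not %3==0, s = (-2)-1 = -3; p=10
x=10: not %3==0, s = (-3)-1 = -4; p=20
x=8: not %3==0, s = (-4)-1 = -5; p=28
x=11: not %3==0, s = (-5)-1 = -6; p=39
s+p = (-6)+39 = 33

33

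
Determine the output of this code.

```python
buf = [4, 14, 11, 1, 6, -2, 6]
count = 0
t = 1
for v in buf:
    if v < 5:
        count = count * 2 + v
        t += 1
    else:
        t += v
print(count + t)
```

57

v=4: <5, count = 0*2+4 = 4; t=2
v=14: not <5; t=16
v=11: not <5; t=27
v=1: <5, count = 4*2+1 = 9; t=28
v=6: not <5; t=34
v=-2: <5, count = 9*2+(-2) = 16; t=35
v=6: not <5; t=41
count+t = 16+41 = 57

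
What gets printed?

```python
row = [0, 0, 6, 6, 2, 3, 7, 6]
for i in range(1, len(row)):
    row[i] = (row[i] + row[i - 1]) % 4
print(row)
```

i=1: row[1] = (0+0)%4 = 0 → [0, 0, 6, 6, 2, 3, 7, 6]
i=2: row[2] = (6+0)%4 = 2 → [0, 0, 2, 6, 2, 3, 7, 6]
i=3: row[3] = (6+2)%4 = 0 → [0, 0, 2, 0, 2, 3, 7, 6]
i=4: row[4] = (2+0)%4 = 2 → [0, 0, 2, 0, 2, 3, 7, 6]
i=5: row[5] = (3+2)%4 = 1 → [0, 0, 2, 0, 2, 1, 7, 6]
i=6: row[6] = (7+1)%4 = 0 → [0, 0, 2, 0, 2, 1, 0, 6]
i=7: row[7] = (6+0)%4 = 2 → [0, 0, 2, 0, 2, 1, 0, 2]

[0, 0, 2, 0, 2, 1, 0, 2]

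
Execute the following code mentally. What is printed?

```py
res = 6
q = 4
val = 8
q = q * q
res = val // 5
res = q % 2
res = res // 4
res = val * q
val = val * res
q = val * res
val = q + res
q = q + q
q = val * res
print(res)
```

q = 4*4 = 16
res = 8//5 = 1
res = 16%2 = 0
res = 0//4 = 0
res = 8*16 = 128
val = 8*128 = 1024
q = 1024*128 = 131072
val = 131072+128 = 131200
q = 131072+131072 = 262144
q = 131200*128 = 16793600

128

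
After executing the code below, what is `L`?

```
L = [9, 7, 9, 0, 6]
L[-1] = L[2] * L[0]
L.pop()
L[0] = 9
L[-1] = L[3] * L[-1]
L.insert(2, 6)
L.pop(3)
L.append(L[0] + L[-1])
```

L[-1] = L[2]*L[0] = 9*9 = 81 → [9, 7, 9, 0, 81]
pop() removes 81 → [9, 7, 9, 0]
L[0] = 9 → [9, 7, 9, 0]
L[-1] = L[3]*L[-1] = 0*0 = 0 → [9, 7, 9, 0]
insert 6 at 2 → [9, 7, 6, 9, 0]
pop(3) removes 9 → [9, 7, 6, 0]
append L[0]+L[-1] = 9+0 = 9 → [9, 7, 6, 0, 9]

[9, 7, 6, 0, 9]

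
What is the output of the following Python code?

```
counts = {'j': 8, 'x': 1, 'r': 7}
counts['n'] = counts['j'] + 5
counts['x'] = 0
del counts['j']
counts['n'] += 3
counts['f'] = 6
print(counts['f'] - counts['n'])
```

counts['n'] = counts['j']+5 = 13 → {'j': 8, 'x': 1, 'r': 7, 'n': 13}
counts['x'] = 0 → {'j': 8, 'x': 0, 'r': 7, 'n': 13}
del 'j' → {'x': 0, 'r': 7, 'n': 13}
counts['n'] = 13+3 = 16 → {'x': 0, 'r': 7, 'n': 16}
counts['f'] = 6 → {'x': 0, 'r': 7, 'n': 16, 'f': 6}
counts['f']-counts['n'] = 6-16 = -10

-10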